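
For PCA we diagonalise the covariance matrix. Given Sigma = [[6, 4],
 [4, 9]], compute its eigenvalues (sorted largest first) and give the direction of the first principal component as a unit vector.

Step 1 — characteristic polynomial of 2×2 Sigma:
  det(Sigma - λI) = λ² - trace · λ + det = 0.
  trace = 6 + 9 = 15, det = 6·9 - (4)² = 38.
Step 2 — discriminant:
  Δ = trace² - 4·det = 225 - 152 = 73.
Step 3 — eigenvalues:
  λ = (trace ± √Δ)/2 = (15 ± 8.544)/2,
  λ_1 = 11.772,  λ_2 = 3.228.

Step 4 — unit eigenvector for λ_1: solve (Sigma - λ_1 I)v = 0. First row:
  (6 - 11.772)·v_x + (4)·v_y = 0, i.e. (-5.772)·v_x + (4)·v_y = 0,
  so v ∝ (b, λ_1 - a) = (4, 5.772) = u.
  ||u|| = √((4)² + (5.772)²) = √(49.316) ≈ 7.0225,
  v_1 = u/||u|| ≈ (0.5696, 0.8219) (||v_1|| = 1).

λ_1 = 11.772,  λ_2 = 3.228;  v_1 ≈ (0.5696, 0.8219)


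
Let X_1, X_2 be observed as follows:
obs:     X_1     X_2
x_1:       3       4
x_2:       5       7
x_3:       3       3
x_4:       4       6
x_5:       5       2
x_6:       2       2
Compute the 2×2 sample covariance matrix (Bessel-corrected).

Step 1 — column means:
  mean(X_1) = (3 + 5 + 3 + 4 + 5 + 2) / 6 = 22/6 = 3.6667
  mean(X_2) = (4 + 7 + 3 + 6 + 2 + 2) / 6 = 24/6 = 4

Step 2 — sample covariance S[i,j] = (1/(n-1)) · Σ_k (x_{k,i} - mean_i) · (x_{k,j} - mean_j), with n-1 = 5.
  S[X_1,X_1] = ((-0.6667)·(-0.6667) + (1.3333)·(1.3333) + (-0.6667)·(-0.6667) + (0.3333)·(0.3333) + (1.3333)·(1.3333) + (-1.6667)·(-1.6667)) / 5 = 7.3333/5 = 1.4667
  S[X_1,X_2] = ((-0.6667)·(0) + (1.3333)·(3) + (-0.6667)·(-1) + (0.3333)·(2) + (1.3333)·(-2) + (-1.6667)·(-2)) / 5 = 6/5 = 1.2
  S[X_2,X_2] = ((0)·(0) + (3)·(3) + (-1)·(-1) + (2)·(2) + (-2)·(-2) + (-2)·(-2)) / 5 = 22/5 = 4.4

S is symmetric (S[j,i] = S[i,j]). Assembling:

S = [[1.4667, 1.2],
 [1.2, 4.4]]


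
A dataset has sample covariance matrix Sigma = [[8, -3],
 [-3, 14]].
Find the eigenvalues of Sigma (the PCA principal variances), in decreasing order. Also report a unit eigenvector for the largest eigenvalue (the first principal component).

Step 1 — characteristic polynomial of 2×2 Sigma:
  det(Sigma - λI) = λ² - trace · λ + det = 0.
  trace = 8 + 14 = 22, det = 8·14 - (-3)² = 103.
Step 2 — discriminant:
  Δ = trace² - 4·det = 484 - 412 = 72.
Step 3 — eigenvalues:
  λ = (trace ± √Δ)/2 = (22 ± 8.4853)/2,
  λ_1 = 15.2426,  λ_2 = 6.7574.

Step 4 — unit eigenvector for λ_1: solve (Sigma - λ_1 I)v = 0. First row:
  (8 - 15.2426)·v_x + (-3)·v_y = 0, i.e. (-7.2426)·v_x + (-3)·v_y = 0,
  so v ∝ (b, λ_1 - a) = (-3, 7.2426); multiply by -1 so the first entry is positive: u = (3, -7.2426).
  ||u|| = √((3)² + (-7.2426)²) = √(61.4558) ≈ 7.8394,
  v_1 = u/||u|| ≈ (0.3827, -0.9239) (||v_1|| = 1).

λ_1 = 15.2426,  λ_2 = 6.7574;  v_1 ≈ (0.3827, -0.9239)


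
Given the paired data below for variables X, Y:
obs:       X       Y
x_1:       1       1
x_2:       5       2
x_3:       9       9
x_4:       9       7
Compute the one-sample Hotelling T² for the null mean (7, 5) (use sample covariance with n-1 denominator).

Step 1 — sample mean vector:
  mean(X) = (1 + 5 + 9 + 9) / 4 = 24/4 = 6
  mean(Y) = (1 + 2 + 9 + 7) / 4 = 19/4 = 4.75
  x̄ = (6, 4.75),  deviation x̄ - mu_0 = (6, 4.75) - (7, 5) = (-1, -0.25).

Step 2 — sample covariance matrix, S[i,j] = (1/(n-1)) · Σ_k (x_{k,i} - mean_i) · (x_{k,j} - mean_j), divisor n-1 = 3:
  S[X,X] = ((-5)·(-5) + (-1)·(-1) + (3)·(3) + (3)·(3)) / 3 = 44/3 = 14.6667
  S[X,Y] = ((-5)·(-3.75) + (-1)·(-2.75) + (3)·(4.25) + (3)·(2.25)) / 3 = 41/3 = 13.6667
  S[Y,Y] = ((-3.75)·(-3.75) + (-2.75)·(-2.75) + (4.25)·(4.25) + (2.25)·(2.25)) / 3 = 44.75/3 = 14.9167
  S = [[14.6667, 13.6667],
 [13.6667, 14.9167]].

Step 3 — invert S. det(S) = 14.6667·14.9167 - (13.6667)² = 32.
  S^{-1} = (1/det) · [[d, -b], [-b, a]] = [[0.4661, -0.4271],
 [-0.4271, 0.4583]].

Step 4 — quadratic form (x̄ - mu_0)^T · S^{-1} · (x̄ - mu_0):
  S^{-1} · (x̄ - mu_0) = (-0.3594, 0.3125),
  (x̄ - mu_0)^T · [...] = (-1)·(-0.3594) + (-0.25)·(0.3125) = 0.2813.

Step 5 — scale by n: T² = 4 · 0.2813 = 1.125.

T² ≈ 1.125


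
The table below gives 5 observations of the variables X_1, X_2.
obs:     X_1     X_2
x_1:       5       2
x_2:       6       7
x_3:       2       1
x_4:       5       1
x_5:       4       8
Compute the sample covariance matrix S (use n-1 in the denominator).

Step 1 — column means:
  mean(X_1) = (5 + 6 + 2 + 5 + 4) / 5 = 22/5 = 4.4
  mean(X_2) = (2 + 7 + 1 + 1 + 8) / 5 = 19/5 = 3.8

Step 2 — sample covariance S[i,j] = (1/(n-1)) · Σ_k (x_{k,i} - mean_i) · (x_{k,j} - mean_j), with n-1 = 4.
  S[X_1,X_1] = ((0.6)·(0.6) + (1.6)·(1.6) + (-2.4)·(-2.4) + (0.6)·(0.6) + (-0.4)·(-0.4)) / 4 = 9.2/4 = 2.3
  S[X_1,X_2] = ((0.6)·(-1.8) + (1.6)·(3.2) + (-2.4)·(-2.8) + (0.6)·(-2.8) + (-0.4)·(4.2)) / 4 = 7.4/4 = 1.85
  S[X_2,X_2] = ((-1.8)·(-1.8) + (3.2)·(3.2) + (-2.8)·(-2.8) + (-2.8)·(-2.8) + (4.2)·(4.2)) / 4 = 46.8/4 = 11.7

S is symmetric (S[j,i] = S[i,j]). Assembling:

S = [[2.3, 1.85],
 [1.85, 11.7]]


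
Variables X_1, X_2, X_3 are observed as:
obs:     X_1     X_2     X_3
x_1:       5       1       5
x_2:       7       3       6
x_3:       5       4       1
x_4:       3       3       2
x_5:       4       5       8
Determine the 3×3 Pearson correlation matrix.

Step 1 — column means:
  mean(X_1) = (5 + 7 + 5 + 3 + 4) / 5 = 24/5 = 4.8
  mean(X_2) = (1 + 3 + 4 + 3 + 5) / 5 = 16/5 = 3.2
  mean(X_3) = (5 + 6 + 1 + 2 + 8) / 5 = 22/5 = 4.4

Step 2 — sample variances and covariances s[i,j] = (1/(n-1)) · Σ_k (x_{k,i} - mean_i) · (x_{k,j} - mean_j), with n-1 = 4:
  s[X_1,X_1] = ((0.2)·(0.2) + (2.2)·(2.2) + (0.2)·(0.2) + (-1.8)·(-1.8) + (-0.8)·(-0.8)) / 4 = 8.8/4 = 2.2
  s[X_1,X_2] = ((0.2)·(-2.2) + (2.2)·(-0.2) + (0.2)·(0.8) + (-1.8)·(-0.2) + (-0.8)·(1.8)) / 4 = -1.8/4 = -0.45
  s[X_1,X_3] = ((0.2)·(0.6) + (2.2)·(1.6) + (0.2)·(-3.4) + (-1.8)·(-2.4) + (-0.8)·(3.6)) / 4 = 4.4/4 = 1.1
  s[X_2,X_2] = ((-2.2)·(-2.2) + (-0.2)·(-0.2) + (0.8)·(0.8) + (-0.2)·(-0.2) + (1.8)·(1.8)) / 4 = 8.8/4 = 2.2
  s[X_2,X_3] = ((-2.2)·(0.6) + (-0.2)·(1.6) + (0.8)·(-3.4) + (-0.2)·(-2.4) + (1.8)·(3.6)) / 4 = 2.6/4 = 0.65
  s[X_3,X_3] = ((0.6)·(0.6) + (1.6)·(1.6) + (-3.4)·(-3.4) + (-2.4)·(-2.4) + (3.6)·(3.6)) / 4 = 33.2/4 = 8.3
  Sample standard deviations s_i = √(s[i,i]):
  s(X_1) = √(2.2) = 1.4832
  s(X_2) = √(2.2) = 1.4832
  s(X_3) = √(8.3) = 2.881

Step 3 — r_{ij} = s_{ij} / (s_i · s_j):
  r[X_1,X_1] = 1 (diagonal).
  r[X_1,X_2] = -0.45 / (1.4832 · 1.4832) = -0.45 / 2.2 = -0.2045
  r[X_1,X_3] = 1.1 / (1.4832 · 2.881) = 1.1 / 4.2732 = 0.2574
  r[X_2,X_2] = 1 (diagonal).
  r[X_2,X_3] = 0.65 / (1.4832 · 2.881) = 0.65 / 4.2732 = 0.1521
  r[X_3,X_3] = 1 (diagonal).

R is symmetric with unit diagonal. Assembling:

R = [[1, -0.2045, 0.2574],
 [-0.2045, 1, 0.1521],
 [0.2574, 0.1521, 1]]


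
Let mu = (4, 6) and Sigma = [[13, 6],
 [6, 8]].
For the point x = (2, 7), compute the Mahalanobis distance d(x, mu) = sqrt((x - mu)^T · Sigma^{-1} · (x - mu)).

Step 1 — centre the observation: (x - mu) = (-2, 1).

Step 2 — invert Sigma. det(Sigma) = 13·8 - (6)² = 68.
  Sigma^{-1} = (1/det) · [[d, -b], [-b, a]] = [[0.1176, -0.0882],
 [-0.0882, 0.1912]].

Step 3 — form the quadratic (x - mu)^T · Sigma^{-1} · (x - mu):
  Sigma^{-1} · (x - mu) = (-0.3235, 0.3676).
  (x - mu)^T · [Sigma^{-1} · (x - mu)] = (-2)·(-0.3235) + (1)·(0.3676) = 1.0147.

Step 4 — take square root: d = √(1.0147) ≈ 1.0073.

d(x, mu) = √(1.0147) ≈ 1.0073


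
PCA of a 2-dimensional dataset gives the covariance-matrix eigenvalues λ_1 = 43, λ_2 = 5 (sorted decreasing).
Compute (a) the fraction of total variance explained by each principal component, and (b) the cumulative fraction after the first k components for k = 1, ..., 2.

Step 1 — total variance = trace(Sigma) = Σ λ_i = 43 + 5 = 48.

Step 2 — fraction explained by component i = λ_i / Σ λ:
  PC1: 43/48 = 0.8958
  PC2: 5/48 = 0.1042

Step 3 — cumulative fraction after k components = (λ_1 + ... + λ_k) / Σ λ:
  k = 1: 43/48 = 0.8958
  k = 2: (43 + 5)/48 = 48/48 = 1

Summary (fraction, with percent):

explained: PC1 0.8958 (89.58%), PC2 0.1042 (10.42%);  cumulative: 0.8958, 1


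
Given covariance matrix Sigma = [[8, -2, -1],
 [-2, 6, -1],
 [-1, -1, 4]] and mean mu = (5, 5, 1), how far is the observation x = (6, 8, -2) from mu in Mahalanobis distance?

Step 1 — centre the observation: (x - mu) = (1, 3, -3).

Step 2 — invert Sigma (cofactor / det for 3×3, or solve directly):
  Sigma^{-1} = [[0.1456, 0.057, 0.0506],
 [0.057, 0.1962, 0.0633],
 [0.0506, 0.0633, 0.2785]].

Step 3 — form the quadratic (x - mu)^T · Sigma^{-1} · (x - mu):
  Sigma^{-1} · (x - mu) = (0.1646, 0.4557, -0.5949).
  (x - mu)^T · [Sigma^{-1} · (x - mu)] = (1)·(0.1646) + (3)·(0.4557) + (-3)·(-0.5949) = 3.3165.

Step 4 — take square root: d = √(3.3165) ≈ 1.8211.

d(x, mu) = √(3.3165) ≈ 1.8211


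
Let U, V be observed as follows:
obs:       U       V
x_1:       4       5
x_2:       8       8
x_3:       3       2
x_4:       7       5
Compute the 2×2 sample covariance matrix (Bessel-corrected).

Step 1 — column means:
  mean(U) = (4 + 8 + 3 + 7) / 4 = 22/4 = 5.5
  mean(V) = (5 + 8 + 2 + 5) / 4 = 20/4 = 5

Step 2 — sample covariance S[i,j] = (1/(n-1)) · Σ_k (x_{k,i} - mean_i) · (x_{k,j} - mean_j), with n-1 = 3.
  S[U,U] = ((-1.5)·(-1.5) + (2.5)·(2.5) + (-2.5)·(-2.5) + (1.5)·(1.5)) / 3 = 17/3 = 5.6667
  S[U,V] = ((-1.5)·(0) + (2.5)·(3) + (-2.5)·(-3) + (1.5)·(0)) / 3 = 15/3 = 5
  S[V,V] = ((0)·(0) + (3)·(3) + (-3)·(-3) + (0)·(0)) / 3 = 18/3 = 6

S is symmetric (S[j,i] = S[i,j]). Assembling:

S = [[5.6667, 5],
 [5, 6]]


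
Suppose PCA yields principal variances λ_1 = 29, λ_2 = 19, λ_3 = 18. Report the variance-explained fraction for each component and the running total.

Step 1 — total variance = trace(Sigma) = Σ λ_i = 29 + 19 + 18 = 66.

Step 2 — fraction explained by component i = λ_i / Σ λ:
  PC1: 29/66 = 0.4394
  PC2: 19/66 = 0.2879
  PC3: 18/66 = 0.2727

Step 3 — cumulative fraction after k components = (λ_1 + ... + λ_k) / Σ λ:
  k = 1: 29/66 = 0.4394
  k = 2: (29 + 19)/66 = 48/66 = 0.7273
  k = 3: (29 + 19 + 18)/66 = 66/66 = 1

Summary (fraction, with percent):

explained: PC1 0.4394 (43.94%), PC2 0.2879 (28.79%), PC3 0.2727 (27.27%);  cumulative: 0.4394, 0.7273, 1


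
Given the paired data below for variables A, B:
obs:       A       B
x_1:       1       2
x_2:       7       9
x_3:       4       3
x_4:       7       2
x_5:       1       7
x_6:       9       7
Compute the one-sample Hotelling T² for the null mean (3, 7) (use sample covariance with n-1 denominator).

Step 1 — sample mean vector:
  mean(A) = (1 + 7 + 4 + 7 + 1 + 9) / 6 = 29/6 = 4.8333
  mean(B) = (2 + 9 + 3 + 2 + 7 + 7) / 6 = 30/6 = 5
  x̄ = (4.8333, 5),  deviation x̄ - mu_0 = (4.8333, 5) - (3, 7) = (1.8333, -2).

Step 2 — sample covariance matrix, S[i,j] = (1/(n-1)) · Σ_k (x_{k,i} - mean_i) · (x_{k,j} - mean_j), divisor n-1 = 5:
  S[A,A] = ((-3.8333)·(-3.8333) + (2.1667)·(2.1667) + (-0.8333)·(-0.8333) + (2.1667)·(2.1667) + (-3.8333)·(-3.8333) + (4.1667)·(4.1667)) / 5 = 56.8333/5 = 11.3667
  S[A,B] = ((-3.8333)·(-3) + (2.1667)·(4) + (-0.8333)·(-2) + (2.1667)·(-3) + (-3.8333)·(2) + (4.1667)·(2)) / 5 = 16/5 = 3.2
  S[B,B] = ((-3)·(-3) + (4)·(4) + (-2)·(-2) + (-3)·(-3) + (2)·(2) + (2)·(2)) / 5 = 46/5 = 9.2
  S = [[11.3667, 3.2],
 [3.2, 9.2]].

Step 3 — invert S. det(S) = 11.3667·9.2 - (3.2)² = 94.3333.
  S^{-1} = (1/det) · [[d, -b], [-b, a]] = [[0.0975, -0.0339],
 [-0.0339, 0.1205]].

Step 4 — quadratic form (x̄ - mu_0)^T · S^{-1} · (x̄ - mu_0):
  S^{-1} · (x̄ - mu_0) = (0.2466, -0.3032),
  (x̄ - mu_0)^T · [...] = (1.8333)·(0.2466) + (-2)·(-0.3032) = 1.0585.

Step 5 — scale by n: T² = 6 · 1.0585 = 6.3512.

T² ≈ 6.3512


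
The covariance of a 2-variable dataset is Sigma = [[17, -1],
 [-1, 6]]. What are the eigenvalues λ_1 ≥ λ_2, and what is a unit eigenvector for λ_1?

Step 1 — characteristic polynomial of 2×2 Sigma:
  det(Sigma - λI) = λ² - trace · λ + det = 0.
  trace = 17 + 6 = 23, det = 17·6 - (-1)² = 101.
Step 2 — discriminant:
  Δ = trace² - 4·det = 529 - 404 = 125.
Step 3 — eigenvalues:
  λ = (trace ± √Δ)/2 = (23 ± 11.1803)/2,
  λ_1 = 17.0902,  λ_2 = 5.9098.

Step 4 — unit eigenvector for λ_1: solve (Sigma - λ_1 I)v = 0. First row:
  (17 - 17.0902)·v_x + (-1)·v_y = 0, i.e. (-0.0902)·v_x + (-1)·v_y = 0,
  so v ∝ (b, λ_1 - a) = (-1, 0.0902); multiply by -1 so the first entry is positive: u = (1, -0.0902).
  ||u|| = √((1)² + (-0.0902)²) = √(1.0081) ≈ 1.0041,
  v_1 = u/||u|| ≈ (0.996, -0.0898) (||v_1|| = 1).

λ_1 = 17.0902,  λ_2 = 5.9098;  v_1 ≈ (0.996, -0.0898)


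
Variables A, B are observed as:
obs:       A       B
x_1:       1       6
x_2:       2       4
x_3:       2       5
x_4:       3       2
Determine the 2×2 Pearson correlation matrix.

Step 1 — column means:
  mean(A) = (1 + 2 + 2 + 3) / 4 = 8/4 = 2
  mean(B) = (6 + 4 + 5 + 2) / 4 = 17/4 = 4.25

Step 2 — sample variances and covariances s[i,j] = (1/(n-1)) · Σ_k (x_{k,i} - mean_i) · (x_{k,j} - mean_j), with n-1 = 3:
  s[A,A] = ((-1)·(-1) + (0)·(0) + (0)·(0) + (1)·(1)) / 3 = 2/3 = 0.6667
  s[A,B] = ((-1)·(1.75) + (0)·(-0.25) + (0)·(0.75) + (1)·(-2.25)) / 3 = -4/3 = -1.3333
  s[B,B] = ((1.75)·(1.75) + (-0.25)·(-0.25) + (0.75)·(0.75) + (-2.25)·(-2.25)) / 3 = 8.75/3 = 2.9167
  Sample standard deviations s_i = √(s[i,i]):
  s(A) = √(0.6667) = 0.8165
  s(B) = √(2.9167) = 1.7078

Step 3 — r_{ij} = s_{ij} / (s_i · s_j):
  r[A,A] = 1 (diagonal).
  r[A,B] = -1.3333 / (0.8165 · 1.7078) = -1.3333 / 1.3944 = -0.9562
  r[B,B] = 1 (diagonal).

R is symmetric with unit diagonal. Assembling:

R = [[1, -0.9562],
 [-0.9562, 1]]


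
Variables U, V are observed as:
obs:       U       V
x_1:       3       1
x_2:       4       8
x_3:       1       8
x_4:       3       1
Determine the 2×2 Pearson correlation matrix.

Step 1 — column means:
  mean(U) = (3 + 4 + 1 + 3) / 4 = 11/4 = 2.75
  mean(V) = (1 + 8 + 8 + 1) / 4 = 18/4 = 4.5

Step 2 — sample variances and covariances s[i,j] = (1/(n-1)) · Σ_k (x_{k,i} - mean_i) · (x_{k,j} - mean_j), with n-1 = 3:
  s[U,U] = ((0.25)·(0.25) + (1.25)·(1.25) + (-1.75)·(-1.75) + (0.25)·(0.25)) / 3 = 4.75/3 = 1.5833
  s[U,V] = ((0.25)·(-3.5) + (1.25)·(3.5) + (-1.75)·(3.5) + (0.25)·(-3.5)) / 3 = -3.5/3 = -1.1667
  s[V,V] = ((-3.5)·(-3.5) + (3.5)·(3.5) + (3.5)·(3.5) + (-3.5)·(-3.5)) / 3 = 49/3 = 16.3333
  Sample standard deviations s_i = √(s[i,i]):
  s(U) = √(1.5833) = 1.2583
  s(V) = √(16.3333) = 4.0415

Step 3 — r_{ij} = s_{ij} / (s_i · s_j):
  r[U,U] = 1 (diagonal).
  r[U,V] = -1.1667 / (1.2583 · 4.0415) = -1.1667 / 5.0854 = -0.2294
  r[V,V] = 1 (diagonal).

R is symmetric with unit diagonal. Assembling:

R = [[1, -0.2294],
 [-0.2294, 1]]


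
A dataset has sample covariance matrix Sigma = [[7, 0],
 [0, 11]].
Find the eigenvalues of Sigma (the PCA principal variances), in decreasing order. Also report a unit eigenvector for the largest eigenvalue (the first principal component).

Step 1 — characteristic polynomial of 2×2 Sigma:
  det(Sigma - λI) = λ² - trace · λ + det = 0.
  trace = 7 + 11 = 18, det = 7·11 - (0)² = 77.
Step 2 — discriminant:
  Δ = trace² - 4·det = 324 - 308 = 16.
Step 3 — eigenvalues:
  λ = (trace ± √Δ)/2 = (18 ± 4)/2,
  λ_1 = 11,  λ_2 = 7.

Step 4 — unit eigenvector for λ_1: Sigma is diagonal, so its eigenvectors are the coordinate axes. λ_1 = 11 is the diagonal entry on the second coordinate axis, hence
  v_1 = (0, 1) (||v_1|| = 1).

λ_1 = 11,  λ_2 = 7;  v_1 ≈ (0, 1)


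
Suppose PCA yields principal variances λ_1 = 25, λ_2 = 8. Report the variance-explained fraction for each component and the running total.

Step 1 — total variance = trace(Sigma) = Σ λ_i = 25 + 8 = 33.

Step 2 — fraction explained by component i = λ_i / Σ λ:
  PC1: 25/33 = 0.7576
  PC2: 8/33 = 0.2424

Step 3 — cumulative fraction after k components = (λ_1 + ... + λ_k) / Σ λ:
  k = 1: 25/33 = 0.7576
  k = 2: (25 + 8)/33 = 33/33 = 1

Summary (fraction, with percent):

explained: PC1 0.7576 (75.76%), PC2 0.2424 (24.24%);  cumulative: 0.7576, 1


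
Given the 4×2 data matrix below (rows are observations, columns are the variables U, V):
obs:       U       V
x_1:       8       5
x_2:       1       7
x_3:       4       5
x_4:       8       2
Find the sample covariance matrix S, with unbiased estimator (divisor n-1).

Step 1 — column means:
  mean(U) = (8 + 1 + 4 + 8) / 4 = 21/4 = 5.25
  mean(V) = (5 + 7 + 5 + 2) / 4 = 19/4 = 4.75

Step 2 — sample covariance S[i,j] = (1/(n-1)) · Σ_k (x_{k,i} - mean_i) · (x_{k,j} - mean_j), with n-1 = 3.
  S[U,U] = ((2.75)·(2.75) + (-4.25)·(-4.25) + (-1.25)·(-1.25) + (2.75)·(2.75)) / 3 = 34.75/3 = 11.5833
  S[U,V] = ((2.75)·(0.25) + (-4.25)·(2.25) + (-1.25)·(0.25) + (2.75)·(-2.75)) / 3 = -16.75/3 = -5.5833
  S[V,V] = ((0.25)·(0.25) + (2.25)·(2.25) + (0.25)·(0.25) + (-2.75)·(-2.75)) / 3 = 12.75/3 = 4.25

S is symmetric (S[j,i] = S[i,j]). Assembling:

S = [[11.5833, -5.5833],
 [-5.5833, 4.25]]


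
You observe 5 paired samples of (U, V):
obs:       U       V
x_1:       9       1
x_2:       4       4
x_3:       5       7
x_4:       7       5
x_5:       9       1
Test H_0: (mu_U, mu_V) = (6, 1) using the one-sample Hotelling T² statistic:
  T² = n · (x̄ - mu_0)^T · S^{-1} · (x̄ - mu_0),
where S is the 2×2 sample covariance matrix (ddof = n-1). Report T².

Step 1 — sample mean vector:
  mean(U) = (9 + 4 + 5 + 7 + 9) / 5 = 34/5 = 6.8
  mean(V) = (1 + 4 + 7 + 5 + 1) / 5 = 18/5 = 3.6
  x̄ = (6.8, 3.6),  deviation x̄ - mu_0 = (6.8, 3.6) - (6, 1) = (0.8, 2.6).

Step 2 — sample covariance matrix, S[i,j] = (1/(n-1)) · Σ_k (x_{k,i} - mean_i) · (x_{k,j} - mean_j), divisor n-1 = 4:
  S[U,U] = ((2.2)·(2.2) + (-2.8)·(-2.8) + (-1.8)·(-1.8) + (0.2)·(0.2) + (2.2)·(2.2)) / 4 = 20.8/4 = 5.2
  S[U,V] = ((2.2)·(-2.6) + (-2.8)·(0.4) + (-1.8)·(3.4) + (0.2)·(1.4) + (2.2)·(-2.6)) / 4 = -18.4/4 = -4.6
  S[V,V] = ((-2.6)·(-2.6) + (0.4)·(0.4) + (3.4)·(3.4) + (1.4)·(1.4) + (-2.6)·(-2.6)) / 4 = 27.2/4 = 6.8
  S = [[5.2, -4.6],
 [-4.6, 6.8]].

Step 3 — invert S. det(S) = 5.2·6.8 - (-4.6)² = 14.2.
  S^{-1} = (1/det) · [[d, -b], [-b, a]] = [[0.4789, 0.3239],
 [0.3239, 0.3662]].

Step 4 — quadratic form (x̄ - mu_0)^T · S^{-1} · (x̄ - mu_0):
  S^{-1} · (x̄ - mu_0) = (1.2254, 1.2113),
  (x̄ - mu_0)^T · [...] = (0.8)·(1.2254) + (2.6)·(1.2113) = 4.1296.

Step 5 — scale by n: T² = 5 · 4.1296 = 20.6479.

T² ≈ 20.6479


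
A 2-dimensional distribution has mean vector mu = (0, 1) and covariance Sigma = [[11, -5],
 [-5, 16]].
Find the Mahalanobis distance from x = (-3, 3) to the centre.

Step 1 — centre the observation: (x - mu) = (-3, 2).

Step 2 — invert Sigma. det(Sigma) = 11·16 - (-5)² = 151.
  Sigma^{-1} = (1/det) · [[d, -b], [-b, a]] = [[0.106, 0.0331],
 [0.0331, 0.0728]].

Step 3 — form the quadratic (x - mu)^T · Sigma^{-1} · (x - mu):
  Sigma^{-1} · (x - mu) = (-0.2517, 0.0464).
  (x - mu)^T · [Sigma^{-1} · (x - mu)] = (-3)·(-0.2517) + (2)·(0.0464) = 0.8477.

Step 4 — take square root: d = √(0.8477) ≈ 0.9207.

d(x, mu) = √(0.8477) ≈ 0.9207


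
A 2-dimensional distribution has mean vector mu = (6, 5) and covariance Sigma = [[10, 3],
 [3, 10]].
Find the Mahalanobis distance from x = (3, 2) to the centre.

Step 1 — centre the observation: (x - mu) = (-3, -3).

Step 2 — invert Sigma. det(Sigma) = 10·10 - (3)² = 91.
  Sigma^{-1} = (1/det) · [[d, -b], [-b, a]] = [[0.1099, -0.033],
 [-0.033, 0.1099]].

Step 3 — form the quadratic (x - mu)^T · Sigma^{-1} · (x - mu):
  Sigma^{-1} · (x - mu) = (-0.2308, -0.2308).
  (x - mu)^T · [Sigma^{-1} · (x - mu)] = (-3)·(-0.2308) + (-3)·(-0.2308) = 1.3846.

Step 4 — take square root: d = √(1.3846) ≈ 1.1767.

d(x, mu) = √(1.3846) ≈ 1.1767


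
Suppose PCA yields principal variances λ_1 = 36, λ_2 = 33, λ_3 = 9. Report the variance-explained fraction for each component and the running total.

Step 1 — total variance = trace(Sigma) = Σ λ_i = 36 + 33 + 9 = 78.

Step 2 — fraction explained by component i = λ_i / Σ λ:
  PC1: 36/78 = 0.4615
  PC2: 33/78 = 0.4231
  PC3: 9/78 = 0.1154

Step 3 — cumulative fraction after k components = (λ_1 + ... + λ_k) / Σ λ:
  k = 1: 36/78 = 0.4615
  k = 2: (36 + 33)/78 = 69/78 = 0.8846
  k = 3: (36 + 33 + 9)/78 = 78/78 = 1

Summary (fraction, with percent):

explained: PC1 0.4615 (46.15%), PC2 0.4231 (42.31%), PC3 0.1154 (11.54%);  cumulative: 0.4615, 0.8846, 1


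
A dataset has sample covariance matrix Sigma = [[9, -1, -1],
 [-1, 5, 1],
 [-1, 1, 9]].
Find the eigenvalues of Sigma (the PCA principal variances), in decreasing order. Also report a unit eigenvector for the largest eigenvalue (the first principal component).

Step 1 — characteristic polynomial p(λ) = det(λI - Sigma) = λ³ - tr·λ² + c_1·λ - det, where tr = trace, c_1 = sum of the principal 2×2 minors, det = det(Sigma):
  tr = 9 + 5 + 9 = 23,
  c_1 = (9·5 - (-1)²) + (9·9 - (-1)²) + (5·9 - (1)²) = 44 + 80 + 44 = 168,
  det = 9·(5·9 - (1)²) - (-1)·((-1)·9 - (1)·(-1)) + (-1)·((-1)·(1) - 5·(-1)) = 9·(44) - (-1)·(-8) + (-1)·(4) = 384.
  So p(λ) = λ³ - 23λ² + 168λ - 384.
Step 2 — look for an integer root (rational root theorem: any rational root is an integer divisor of 384). Testing λ = 8:
  p(8) = 512 - 1472 + 1344 - 384 = 0  ✓
  Dividing out (λ - 8): p(λ) = (λ - 8)(λ² - 15λ + 48).
Step 3 — remaining eigenvalues from the quadratic λ² - 15λ + 48 = 0:
  Δ = 15² - 4·48 = 225 - 192 = 33,  λ = (15 ± √33)/2 = (15 ± 5.7446)/2 ≈ 10.3723 or 4.6277.
  Sorted: λ_1 = 10.3723,  λ_2 = 8,  λ_3 = 4.6277  (check: sum = 23 = tr ✓).

Step 4 — unit eigenvector for λ_1 ≈ 10.3723: v spans the null space of (Sigma - λ_1 I), whose rows are
  r_1 = (-1.3723, -1, -1),  r_2 = (-1, -5.3723, 1),  r_3 = (-1, 1, -1.3723).
  v is orthogonal to every row, so take v ∝ r_1 × r_2 = ((-1)·(1) - (-1)·(-5.3723), (-1)·(-1) - (-1.3723)·(1), (-1.3723)·(-5.3723) - (-1)·(-1)) ≈ (-6.3723, 2.3723, 6.3723).
  Rescale (multiply by -1 so the first nonzero entry is positive): u = (6.3723, -2.3723, -6.3723).
  ||u|| = √((6.3723)² + (-2.3723)² + (-6.3723)²) = √(86.8397) ≈ 9.3188,  v_1 = u/||u|| ≈ (0.6838, -0.2546, -0.6838) (||v_1|| = 1).

λ_1 = 10.3723,  λ_2 = 8,  λ_3 = 4.6277;  v_1 ≈ (0.6838, -0.2546, -0.6838)


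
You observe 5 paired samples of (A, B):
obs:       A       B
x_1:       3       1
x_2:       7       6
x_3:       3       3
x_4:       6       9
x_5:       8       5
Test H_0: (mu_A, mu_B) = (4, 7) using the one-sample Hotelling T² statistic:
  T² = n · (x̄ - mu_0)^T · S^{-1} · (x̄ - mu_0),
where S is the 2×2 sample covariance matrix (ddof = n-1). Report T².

Step 1 — sample mean vector:
  mean(A) = (3 + 7 + 3 + 6 + 8) / 5 = 27/5 = 5.4
  mean(B) = (1 + 6 + 3 + 9 + 5) / 5 = 24/5 = 4.8
  x̄ = (5.4, 4.8),  deviation x̄ - mu_0 = (5.4, 4.8) - (4, 7) = (1.4, -2.2).

Step 2 — sample covariance matrix, S[i,j] = (1/(n-1)) · Σ_k (x_{k,i} - mean_i) · (x_{k,j} - mean_j), divisor n-1 = 4:
  S[A,A] = ((-2.4)·(-2.4) + (1.6)·(1.6) + (-2.4)·(-2.4) + (0.6)·(0.6) + (2.6)·(2.6)) / 4 = 21.2/4 = 5.3
  S[A,B] = ((-2.4)·(-3.8) + (1.6)·(1.2) + (-2.4)·(-1.8) + (0.6)·(4.2) + (2.6)·(0.2)) / 4 = 18.4/4 = 4.6
  S[B,B] = ((-3.8)·(-3.8) + (1.2)·(1.2) + (-1.8)·(-1.8) + (4.2)·(4.2) + (0.2)·(0.2)) / 4 = 36.8/4 = 9.2
  S = [[5.3, 4.6],
 [4.6, 9.2]].

Step 3 — invert S. det(S) = 5.3·9.2 - (4.6)² = 27.6.
  S^{-1} = (1/det) · [[d, -b], [-b, a]] = [[0.3333, -0.1667],
 [-0.1667, 0.192]].

Step 4 — quadratic form (x̄ - mu_0)^T · S^{-1} · (x̄ - mu_0):
  S^{-1} · (x̄ - mu_0) = (0.8333, -0.6558),
  (x̄ - mu_0)^T · [...] = (1.4)·(0.8333) + (-2.2)·(-0.6558) = 2.6094.

Step 5 — scale by n: T² = 5 · 2.6094 = 13.0471.

T² ≈ 13.0471


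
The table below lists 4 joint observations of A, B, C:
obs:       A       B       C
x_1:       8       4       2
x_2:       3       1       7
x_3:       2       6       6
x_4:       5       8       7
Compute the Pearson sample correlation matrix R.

Step 1 — column means:
  mean(A) = (8 + 3 + 2 + 5) / 4 = 18/4 = 4.5
  mean(B) = (4 + 1 + 6 + 8) / 4 = 19/4 = 4.75
  mean(C) = (2 + 7 + 6 + 7) / 4 = 22/4 = 5.5

Step 2 — sample variances and covariances s[i,j] = (1/(n-1)) · Σ_k (x_{k,i} - mean_i) · (x_{k,j} - mean_j), with n-1 = 3:
  s[A,A] = ((3.5)·(3.5) + (-1.5)·(-1.5) + (-2.5)·(-2.5) + (0.5)·(0.5)) / 3 = 21/3 = 7
  s[A,B] = ((3.5)·(-0.75) + (-1.5)·(-3.75) + (-2.5)·(1.25) + (0.5)·(3.25)) / 3 = 1.5/3 = 0.5
  s[A,C] = ((3.5)·(-3.5) + (-1.5)·(1.5) + (-2.5)·(0.5) + (0.5)·(1.5)) / 3 = -15/3 = -5
  s[B,B] = ((-0.75)·(-0.75) + (-3.75)·(-3.75) + (1.25)·(1.25) + (3.25)·(3.25)) / 3 = 26.75/3 = 8.9167
  s[B,C] = ((-0.75)·(-3.5) + (-3.75)·(1.5) + (1.25)·(0.5) + (3.25)·(1.5)) / 3 = 2.5/3 = 0.8333
  s[C,C] = ((-3.5)·(-3.5) + (1.5)·(1.5) + (0.5)·(0.5) + (1.5)·(1.5)) / 3 = 17/3 = 5.6667
  Sample standard deviations s_i = √(s[i,i]):
  s(A) = √(7) = 2.6458
  s(B) = √(8.9167) = 2.9861
  s(C) = √(5.6667) = 2.3805

Step 3 — r_{ij} = s_{ij} / (s_i · s_j):
  r[A,A] = 1 (diagonal).
  r[A,B] = 0.5 / (2.6458 · 2.9861) = 0.5 / 7.9004 = 0.0633
  r[A,C] = -5 / (2.6458 · 2.3805) = -5 / 6.2981 = -0.7939
  r[B,B] = 1 (diagonal).
  r[B,C] = 0.8333 / (2.9861 · 2.3805) = 0.8333 / 7.1083 = 0.1172
  r[C,C] = 1 (diagonal).

R is symmetric with unit diagonal. Assembling:

R = [[1, 0.0633, -0.7939],
 [0.0633, 1, 0.1172],
 [-0.7939, 0.1172, 1]]


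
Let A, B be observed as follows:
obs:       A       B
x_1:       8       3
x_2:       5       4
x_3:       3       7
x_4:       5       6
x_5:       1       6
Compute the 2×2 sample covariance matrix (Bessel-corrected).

Step 1 — column means:
  mean(A) = (8 + 5 + 3 + 5 + 1) / 5 = 22/5 = 4.4
  mean(B) = (3 + 4 + 7 + 6 + 6) / 5 = 26/5 = 5.2

Step 2 — sample covariance S[i,j] = (1/(n-1)) · Σ_k (x_{k,i} - mean_i) · (x_{k,j} - mean_j), with n-1 = 4.
  S[A,A] = ((3.6)·(3.6) + (0.6)·(0.6) + (-1.4)·(-1.4) + (0.6)·(0.6) + (-3.4)·(-3.4)) / 4 = 27.2/4 = 6.8
  S[A,B] = ((3.6)·(-2.2) + (0.6)·(-1.2) + (-1.4)·(1.8) + (0.6)·(0.8) + (-3.4)·(0.8)) / 4 = -13.4/4 = -3.35
  S[B,B] = ((-2.2)·(-2.2) + (-1.2)·(-1.2) + (1.8)·(1.8) + (0.8)·(0.8) + (0.8)·(0.8)) / 4 = 10.8/4 = 2.7

S is symmetric (S[j,i] = S[i,j]). Assembling:

S = [[6.8, -3.35],
 [-3.35, 2.7]]


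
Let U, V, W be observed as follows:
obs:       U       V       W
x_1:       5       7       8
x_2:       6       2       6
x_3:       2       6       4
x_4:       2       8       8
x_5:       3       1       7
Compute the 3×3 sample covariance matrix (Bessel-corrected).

Step 1 — column means:
  mean(U) = (5 + 6 + 2 + 2 + 3) / 5 = 18/5 = 3.6
  mean(V) = (7 + 2 + 6 + 8 + 1) / 5 = 24/5 = 4.8
  mean(W) = (8 + 6 + 4 + 8 + 7) / 5 = 33/5 = 6.6

Step 2 — sample covariance S[i,j] = (1/(n-1)) · Σ_k (x_{k,i} - mean_i) · (x_{k,j} - mean_j), with n-1 = 4.
  S[U,U] = ((1.4)·(1.4) + (2.4)·(2.4) + (-1.6)·(-1.6) + (-1.6)·(-1.6) + (-0.6)·(-0.6)) / 4 = 13.2/4 = 3.3
  S[U,V] = ((1.4)·(2.2) + (2.4)·(-2.8) + (-1.6)·(1.2) + (-1.6)·(3.2) + (-0.6)·(-3.8)) / 4 = -8.4/4 = -2.1
  S[U,W] = ((1.4)·(1.4) + (2.4)·(-0.6) + (-1.6)·(-2.6) + (-1.6)·(1.4) + (-0.6)·(0.4)) / 4 = 2.2/4 = 0.55
  S[V,V] = ((2.2)·(2.2) + (-2.8)·(-2.8) + (1.2)·(1.2) + (3.2)·(3.2) + (-3.8)·(-3.8)) / 4 = 38.8/4 = 9.7
  S[V,W] = ((2.2)·(1.4) + (-2.8)·(-0.6) + (1.2)·(-2.6) + (3.2)·(1.4) + (-3.8)·(0.4)) / 4 = 4.6/4 = 1.15
  S[W,W] = ((1.4)·(1.4) + (-0.6)·(-0.6) + (-2.6)·(-2.6) + (1.4)·(1.4) + (0.4)·(0.4)) / 4 = 11.2/4 = 2.8

S is symmetric (S[j,i] = S[i,j]). Assembling:

S = [[3.3, -2.1, 0.55],
 [-2.1, 9.7, 1.15],
 [0.55, 1.15, 2.8]]


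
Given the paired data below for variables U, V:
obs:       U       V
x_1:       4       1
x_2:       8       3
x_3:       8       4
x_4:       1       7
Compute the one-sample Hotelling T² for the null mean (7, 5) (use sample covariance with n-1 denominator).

Step 1 — sample mean vector:
  mean(U) = (4 + 8 + 8 + 1) / 4 = 21/4 = 5.25
  mean(V) = (1 + 3 + 4 + 7) / 4 = 15/4 = 3.75
  x̄ = (5.25, 3.75),  deviation x̄ - mu_0 = (5.25, 3.75) - (7, 5) = (-1.75, -1.25).

Step 2 — sample covariance matrix, S[i,j] = (1/(n-1)) · Σ_k (x_{k,i} - mean_i) · (x_{k,j} - mean_j), divisor n-1 = 3:
  S[U,U] = ((-1.25)·(-1.25) + (2.75)·(2.75) + (2.75)·(2.75) + (-4.25)·(-4.25)) / 3 = 34.75/3 = 11.5833
  S[U,V] = ((-1.25)·(-2.75) + (2.75)·(-0.75) + (2.75)·(0.25) + (-4.25)·(3.25)) / 3 = -11.75/3 = -3.9167
  S[V,V] = ((-2.75)·(-2.75) + (-0.75)·(-0.75) + (0.25)·(0.25) + (3.25)·(3.25)) / 3 = 18.75/3 = 6.25
  S = [[11.5833, -3.9167],
 [-3.9167, 6.25]].

Step 3 — invert S. det(S) = 11.5833·6.25 - (-3.9167)² = 57.0556.
  S^{-1} = (1/det) · [[d, -b], [-b, a]] = [[0.1095, 0.0686],
 [0.0686, 0.203]].

Step 4 — quadratic form (x̄ - mu_0)^T · S^{-1} · (x̄ - mu_0):
  S^{-1} · (x̄ - mu_0) = (-0.2775, -0.3739),
  (x̄ - mu_0)^T · [...] = (-1.75)·(-0.2775) + (-1.25)·(-0.3739) = 0.953.

Step 5 — scale by n: T² = 4 · 0.953 = 3.8121.

T² ≈ 3.8121


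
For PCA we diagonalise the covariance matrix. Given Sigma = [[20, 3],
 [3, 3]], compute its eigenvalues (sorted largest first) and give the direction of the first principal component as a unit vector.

Step 1 — characteristic polynomial of 2×2 Sigma:
  det(Sigma - λI) = λ² - trace · λ + det = 0.
  trace = 20 + 3 = 23, det = 20·3 - (3)² = 51.
Step 2 — discriminant:
  Δ = trace² - 4·det = 529 - 204 = 325.
Step 3 — eigenvalues:
  λ = (trace ± √Δ)/2 = (23 ± 18.0278)/2,
  λ_1 = 20.5139,  λ_2 = 2.4861.

Step 4 — unit eigenvector for λ_1: solve (Sigma - λ_1 I)v = 0. First row:
  (20 - 20.5139)·v_x + (3)·v_y = 0, i.e. (-0.5139)·v_x + (3)·v_y = 0,
  so v ∝ (b, λ_1 - a) = (3, 0.5139) = u.
  ||u|| = √((3)² + (0.5139)²) = √(9.2641) ≈ 3.0437,
  v_1 = u/||u|| ≈ (0.9856, 0.1688) (||v_1|| = 1).

λ_1 = 20.5139,  λ_2 = 2.4861;  v_1 ≈ (0.9856, 0.1688)


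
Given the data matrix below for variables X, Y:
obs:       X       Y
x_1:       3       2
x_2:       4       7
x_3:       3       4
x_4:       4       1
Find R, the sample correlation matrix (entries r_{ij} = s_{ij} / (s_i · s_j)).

Step 1 — column means:
  mean(X) = (3 + 4 + 3 + 4) / 4 = 14/4 = 3.5
  mean(Y) = (2 + 7 + 4 + 1) / 4 = 14/4 = 3.5

Step 2 — sample variances and covariances s[i,j] = (1/(n-1)) · Σ_k (x_{k,i} - mean_i) · (x_{k,j} - mean_j), with n-1 = 3:
  s[X,X] = ((-0.5)·(-0.5) + (0.5)·(0.5) + (-0.5)·(-0.5) + (0.5)·(0.5)) / 3 = 1/3 = 0.3333
  s[X,Y] = ((-0.5)·(-1.5) + (0.5)·(3.5) + (-0.5)·(0.5) + (0.5)·(-2.5)) / 3 = 1/3 = 0.3333
  s[Y,Y] = ((-1.5)·(-1.5) + (3.5)·(3.5) + (0.5)·(0.5) + (-2.5)·(-2.5)) / 3 = 21/3 = 7
  Sample standard deviations s_i = √(s[i,i]):
  s(X) = √(0.3333) = 0.5774
  s(Y) = √(7) = 2.6458

Step 3 — r_{ij} = s_{ij} / (s_i · s_j):
  r[X,X] = 1 (diagonal).
  r[X,Y] = 0.3333 / (0.5774 · 2.6458) = 0.3333 / 1.5275 = 0.2182
  r[Y,Y] = 1 (diagonal).

R is symmetric with unit diagonal. Assembling:

R = [[1, 0.2182],
 [0.2182, 1]]


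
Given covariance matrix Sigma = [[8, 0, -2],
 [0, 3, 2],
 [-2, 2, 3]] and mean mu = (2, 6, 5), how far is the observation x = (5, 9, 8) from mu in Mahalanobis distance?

Step 1 — centre the observation: (x - mu) = (3, 3, 3).

Step 2 — invert Sigma (cofactor / det for 3×3, or solve directly):
  Sigma^{-1} = [[0.1786, -0.1429, 0.2143],
 [-0.1429, 0.7143, -0.5714],
 [0.2143, -0.5714, 0.8571]].

Step 3 — form the quadratic (x - mu)^T · Sigma^{-1} · (x - mu):
  Sigma^{-1} · (x - mu) = (0.75, 0, 1.5).
  (x - mu)^T · [Sigma^{-1} · (x - mu)] = (3)·(0.75) + (3)·(0) + (3)·(1.5) = 6.75.

Step 4 — take square root: d = √(6.75) ≈ 2.5981.

d(x, mu) = √(6.75) ≈ 2.5981


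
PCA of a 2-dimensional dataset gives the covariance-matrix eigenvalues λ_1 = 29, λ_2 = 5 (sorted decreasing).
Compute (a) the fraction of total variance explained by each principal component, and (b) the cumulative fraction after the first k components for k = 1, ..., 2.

Step 1 — total variance = trace(Sigma) = Σ λ_i = 29 + 5 = 34.

Step 2 — fraction explained by component i = λ_i / Σ λ:
  PC1: 29/34 = 0.8529
  PC2: 5/34 = 0.1471

Step 3 — cumulative fraction after k components = (λ_1 + ... + λ_k) / Σ λ:
  k = 1: 29/34 = 0.8529
  k = 2: (29 + 5)/34 = 34/34 = 1

Summary (fraction, with percent):

explained: PC1 0.8529 (85.29%), PC2 0.1471 (14.71%);  cumulative: 0.8529, 1


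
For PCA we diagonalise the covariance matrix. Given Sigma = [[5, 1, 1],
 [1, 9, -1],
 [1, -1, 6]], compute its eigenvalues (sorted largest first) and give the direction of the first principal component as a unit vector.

Step 1 — characteristic polynomial p(λ) = det(λI - Sigma) = λ³ - tr·λ² + c_1·λ - det, where tr = trace, c_1 = sum of the principal 2×2 minors, det = det(Sigma):
  tr = 5 + 9 + 6 = 20,
  c_1 = (5·9 - (1)²) + (5·6 - (1)²) + (9·6 - (-1)²) = 44 + 29 + 53 = 126,
  det = 5·(9·6 - (-1)²) - (1)·((1)·6 - (-1)·(1)) + (1)·((1)·(-1) - 9·(1)) = 5·(53) - (1)·(7) + (1)·(-10) = 248.
  So p(λ) = λ³ - 20λ² + 126λ - 248.
Step 2 — look for an integer root (rational root theorem: any rational root is an integer divisor of 248). Testing λ = 4:
  p(4) = 64 - 320 + 504 - 248 = 0  ✓
  Dividing out (λ - 4): p(λ) = (λ - 4)(λ² - 16λ + 62).
Step 3 — remaining eigenvalues from the quadratic λ² - 16λ + 62 = 0:
  Δ = 16² - 4·62 = 256 - 248 = 8,  λ = (16 ± √8)/2 = (16 ± 2.8284)/2 ≈ 9.4142 or 6.5858.
  Sorted: λ_1 = 9.4142,  λ_2 = 6.5858,  λ_3 = 4  (check: sum = 20 = tr ✓).

Step 4 — unit eigenvector for λ_1 ≈ 9.4142: v spans the null space of (Sigma - λ_1 I), whose rows are
  r_1 = (-4.4142, 1, 1),  r_2 = (1, -0.4142, -1),  r_3 = (1, -1, -3.4142).
  v is orthogonal to every row, so take v ∝ r_1 × r_2 = ((1)·(-1) - (1)·(-0.4142), (1)·(1) - (-4.4142)·(-1), (-4.4142)·(-0.4142) - (1)·(1)) ≈ (-0.5858, -3.4142, 0.8284).
  Rescale (multiply by -1 so the first nonzero entry is positive): u = (0.5858, 3.4142, -0.8284).
  ||u|| = √((0.5858)² + (3.4142)² + (-0.8284)²) = √(12.6863) ≈ 3.5618,  v_1 = u/||u|| ≈ (0.1645, 0.9586, -0.2326) (||v_1|| = 1).

λ_1 = 9.4142,  λ_2 = 6.5858,  λ_3 = 4;  v_1 ≈ (0.1645, 0.9586, -0.2326)


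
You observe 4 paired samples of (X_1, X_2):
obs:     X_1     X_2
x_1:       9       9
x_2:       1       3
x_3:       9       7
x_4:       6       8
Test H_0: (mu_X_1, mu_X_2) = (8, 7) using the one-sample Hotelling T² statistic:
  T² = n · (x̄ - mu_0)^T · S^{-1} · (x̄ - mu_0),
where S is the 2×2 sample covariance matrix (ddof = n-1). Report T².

Step 1 — sample mean vector:
  mean(X_1) = (9 + 1 + 9 + 6) / 4 = 25/4 = 6.25
  mean(X_2) = (9 + 3 + 7 + 8) / 4 = 27/4 = 6.75
  x̄ = (6.25, 6.75),  deviation x̄ - mu_0 = (6.25, 6.75) - (8, 7) = (-1.75, -0.25).

Step 2 — sample covariance matrix, S[i,j] = (1/(n-1)) · Σ_k (x_{k,i} - mean_i) · (x_{k,j} - mean_j), divisor n-1 = 3:
  S[X_1,X_1] = ((2.75)·(2.75) + (-5.25)·(-5.25) + (2.75)·(2.75) + (-0.25)·(-0.25)) / 3 = 42.75/3 = 14.25
  S[X_1,X_2] = ((2.75)·(2.25) + (-5.25)·(-3.75) + (2.75)·(0.25) + (-0.25)·(1.25)) / 3 = 26.25/3 = 8.75
  S[X_2,X_2] = ((2.25)·(2.25) + (-3.75)·(-3.75) + (0.25)·(0.25) + (1.25)·(1.25)) / 3 = 20.75/3 = 6.9167
  S = [[14.25, 8.75],
 [8.75, 6.9167]].

Step 3 — invert S. det(S) = 14.25·6.9167 - (8.75)² = 22.
  S^{-1} = (1/det) · [[d, -b], [-b, a]] = [[0.3144, -0.3977],
 [-0.3977, 0.6477]].

Step 4 — quadratic form (x̄ - mu_0)^T · S^{-1} · (x̄ - mu_0):
  S^{-1} · (x̄ - mu_0) = (-0.4508, 0.5341),
  (x̄ - mu_0)^T · [...] = (-1.75)·(-0.4508) + (-0.25)·(0.5341) = 0.6553.

Step 5 — scale by n: T² = 4 · 0.6553 = 2.6212.

T² ≈ 2.6212


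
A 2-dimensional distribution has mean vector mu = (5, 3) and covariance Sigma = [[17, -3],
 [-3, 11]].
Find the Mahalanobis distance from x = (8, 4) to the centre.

Step 1 — centre the observation: (x - mu) = (3, 1).

Step 2 — invert Sigma. det(Sigma) = 17·11 - (-3)² = 178.
  Sigma^{-1} = (1/det) · [[d, -b], [-b, a]] = [[0.0618, 0.0169],
 [0.0169, 0.0955]].

Step 3 — form the quadratic (x - mu)^T · Sigma^{-1} · (x - mu):
  Sigma^{-1} · (x - mu) = (0.2022, 0.1461).
  (x - mu)^T · [Sigma^{-1} · (x - mu)] = (3)·(0.2022) + (1)·(0.1461) = 0.7528.

Step 4 — take square root: d = √(0.7528) ≈ 0.8676.

d(x, mu) = √(0.7528) ≈ 0.8676


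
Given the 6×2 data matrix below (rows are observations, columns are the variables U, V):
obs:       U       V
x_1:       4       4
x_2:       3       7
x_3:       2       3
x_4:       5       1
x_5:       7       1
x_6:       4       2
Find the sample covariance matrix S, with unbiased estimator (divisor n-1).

Step 1 — column means:
  mean(U) = (4 + 3 + 2 + 5 + 7 + 4) / 6 = 25/6 = 4.1667
  mean(V) = (4 + 7 + 3 + 1 + 1 + 2) / 6 = 18/6 = 3

Step 2 — sample covariance S[i,j] = (1/(n-1)) · Σ_k (x_{k,i} - mean_i) · (x_{k,j} - mean_j), with n-1 = 5.
  S[U,U] = ((-0.1667)·(-0.1667) + (-1.1667)·(-1.1667) + (-2.1667)·(-2.1667) + (0.8333)·(0.8333) + (2.8333)·(2.8333) + (-0.1667)·(-0.1667)) / 5 = 14.8333/5 = 2.9667
  S[U,V] = ((-0.1667)·(1) + (-1.1667)·(4) + (-2.1667)·(0) + (0.8333)·(-2) + (2.8333)·(-2) + (-0.1667)·(-1)) / 5 = -12/5 = -2.4
  S[V,V] = ((1)·(1) + (4)·(4) + (0)·(0) + (-2)·(-2) + (-2)·(-2) + (-1)·(-1)) / 5 = 26/5 = 5.2

S is symmetric (S[j,i] = S[i,j]). Assembling:

S = [[2.9667, -2.4],
 [-2.4, 5.2]]


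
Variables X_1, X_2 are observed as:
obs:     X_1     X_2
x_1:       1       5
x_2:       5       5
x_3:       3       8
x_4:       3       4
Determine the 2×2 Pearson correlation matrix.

Step 1 — column means:
  mean(X_1) = (1 + 5 + 3 + 3) / 4 = 12/4 = 3
  mean(X_2) = (5 + 5 + 8 + 4) / 4 = 22/4 = 5.5

Step 2 — sample variances and covariances s[i,j] = (1/(n-1)) · Σ_k (x_{k,i} - mean_i) · (x_{k,j} - mean_j), with n-1 = 3:
  s[X_1,X_1] = ((-2)·(-2) + (2)·(2) + (0)·(0) + (0)·(0)) / 3 = 8/3 = 2.6667
  s[X_1,X_2] = ((-2)·(-0.5) + (2)·(-0.5) + (0)·(2.5) + (0)·(-1.5)) / 3 = 0/3 = 0
  s[X_2,X_2] = ((-0.5)·(-0.5) + (-0.5)·(-0.5) + (2.5)·(2.5) + (-1.5)·(-1.5)) / 3 = 9/3 = 3
  Sample standard deviations s_i = √(s[i,i]):
  s(X_1) = √(2.6667) = 1.633
  s(X_2) = √(3) = 1.7321

Step 3 — r_{ij} = s_{ij} / (s_i · s_j):
  r[X_1,X_1] = 1 (diagonal).
  r[X_1,X_2] = 0 / (1.633 · 1.7321) = 0 / 2.8284 = 0
  r[X_2,X_2] = 1 (diagonal).

R is symmetric with unit diagonal. Assembling:

R = [[1, 0],
 [0, 1]]


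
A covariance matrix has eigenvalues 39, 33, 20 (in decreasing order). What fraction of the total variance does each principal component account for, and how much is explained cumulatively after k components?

Step 1 — total variance = trace(Sigma) = Σ λ_i = 39 + 33 + 20 = 92.

Step 2 — fraction explained by component i = λ_i / Σ λ:
  PC1: 39/92 = 0.4239
  PC2: 33/92 = 0.3587
  PC3: 20/92 = 0.2174

Step 3 — cumulative fraction after k components = (λ_1 + ... + λ_k) / Σ λ:
  k = 1: 39/92 = 0.4239
  k = 2: (39 + 33)/92 = 72/92 = 0.7826
  k = 3: (39 + 33 + 20)/92 = 92/92 = 1

Summary (fraction, with percent):

explained: PC1 0.4239 (42.39%), PC2 0.3587 (35.87%), PC3 0.2174 (21.74%);  cumulative: 0.4239, 0.7826, 1


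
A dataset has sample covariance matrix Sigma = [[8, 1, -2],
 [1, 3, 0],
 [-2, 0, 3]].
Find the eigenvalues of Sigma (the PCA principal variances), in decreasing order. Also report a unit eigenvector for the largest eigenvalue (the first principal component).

Step 1 — characteristic polynomial p(λ) = det(λI - Sigma) = λ³ - tr·λ² + c_1·λ - det, where tr = trace, c_1 = sum of the principal 2×2 minors, det = det(Sigma):
  tr = 8 + 3 + 3 = 14,
  c_1 = (8·3 - (1)²) + (8·3 - (-2)²) + (3·3 - (0)²) = 23 + 20 + 9 = 52,
  det = 8·(3·3 - (0)²) - (1)·((1)·3 - (0)·(-2)) + (-2)·((1)·(0) - 3·(-2)) = 8·(9) - (1)·(3) + (-2)·(6) = 57.
  So p(λ) = λ³ - 14λ² + 52λ - 57.
Step 2 — look for an integer root (rational root theorem: any rational root is an integer divisor of 57). Testing λ = 3:
  p(3) = 27 - 126 + 156 - 57 = 0  ✓
  Dividing out (λ - 3): p(λ) = (λ - 3)(λ² - 11λ + 19).
Step 3 — remaining eigenvalues from the quadratic λ² - 11λ + 19 = 0:
  Δ = 11² - 4·19 = 121 - 76 = 45,  λ = (11 ± √45)/2 = (11 ± 6.7082)/2 ≈ 8.8541 or 2.1459.
  Sorted: λ_1 = 8.8541,  λ_2 = 3,  λ_3 = 2.1459  (check: sum = 14 = tr ✓).

Step 4 — unit eigenvector for λ_1 ≈ 8.8541: v spans the null space of (Sigma - λ_1 I), whose rows are
  r_1 = (-0.8541, 1, -2),  r_2 = (1, -5.8541, 0),  r_3 = (-2, 0, -5.8541).
  v is orthogonal to every row, so take v ∝ r_1 × r_2 = ((1)·(0) - (-2)·(-5.8541), (-2)·(1) - (-0.8541)·(0), (-0.8541)·(-5.8541) - (1)·(1)) ≈ (-11.7082, -2, 4).
  Rescale (multiply by -1 so the first nonzero entry is positive): u = (11.7082, 2, -4).
  ||u|| = √((11.7082)² + (2)² + (-4)²) = √(157.082) ≈ 12.5332,  v_1 = u/||u|| ≈ (0.9342, 0.1596, -0.3192) (||v_1|| = 1).

λ_1 = 8.8541,  λ_2 = 3,  λ_3 = 2.1459;  v_1 ≈ (0.9342, 0.1596, -0.3192)
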